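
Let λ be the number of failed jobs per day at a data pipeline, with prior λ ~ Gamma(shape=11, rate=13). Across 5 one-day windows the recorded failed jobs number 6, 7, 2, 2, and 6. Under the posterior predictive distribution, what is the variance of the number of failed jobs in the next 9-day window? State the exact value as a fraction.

Total count: 6 + 7 + 2 + 2 + 6 = 23.
Total exposure: 5 days.
Conjugate update: add total count to the shape and total exposure to the rate, giving Gamma(34, 18).
The posterior predictive for a window of length T is Negative Binomial with variance T·α'·(β'+T)/β'² = 9·34·27/324 = 51/2.

51/2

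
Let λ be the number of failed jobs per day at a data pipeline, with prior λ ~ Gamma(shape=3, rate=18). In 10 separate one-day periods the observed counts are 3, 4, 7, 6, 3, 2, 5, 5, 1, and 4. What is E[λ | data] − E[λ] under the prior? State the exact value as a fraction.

115/84

Total count: 3 + 4 + 7 + 6 + 3 + 2 + 5 + 5 + 1 + 4 = 40.
Total exposure: 10 days.
The Gamma prior is conjugate for the Poisson rate, so λ | data ~ Gamma(3+40, 18+10) = Gamma(43, 28).
Posterior mean = 43/28 = 43/28; prior mean = 3/18 = 1/6. Difference = 43/28 − 1/6 = 115/84.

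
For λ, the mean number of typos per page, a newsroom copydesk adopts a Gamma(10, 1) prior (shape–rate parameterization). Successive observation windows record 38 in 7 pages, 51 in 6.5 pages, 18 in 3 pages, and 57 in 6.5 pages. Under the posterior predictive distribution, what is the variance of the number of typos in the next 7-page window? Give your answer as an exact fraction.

6293/96

Total count: 38 + 51 + 18 + 57 = 164.
Total exposure: 7 + 6.5 + 3 + 6.5 = 23 pages.
Conjugate update: add total count to the shape and total exposure to the rate, giving Gamma(174, 24).
The posterior predictive for a window of length T is Negative Binomial with variance T·α'·(β'+T)/β'² = 7·174·31/576 = 6293/96.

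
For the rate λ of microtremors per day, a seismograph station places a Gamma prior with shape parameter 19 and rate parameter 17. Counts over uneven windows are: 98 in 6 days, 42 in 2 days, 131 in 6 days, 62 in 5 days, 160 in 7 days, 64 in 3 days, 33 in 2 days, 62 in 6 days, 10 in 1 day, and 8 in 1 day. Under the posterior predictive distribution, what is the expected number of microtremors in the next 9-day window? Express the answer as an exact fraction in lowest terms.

6201/56

Total count: 98 + 42 + 131 + 62 + 160 + 64 + 33 + 62 + 10 + 8 = 670.
Total exposure: 6 + 2 + 6 + 5 + 7 + 3 + 2 + 6 + 1 + 1 = 39 days.
Posterior: α' = 19 + 670 = 689, β' = 17 + 39 = 56.
Predictive mean over a 9-day window = T·E[λ|data] = 9·689/56 = 6201/56.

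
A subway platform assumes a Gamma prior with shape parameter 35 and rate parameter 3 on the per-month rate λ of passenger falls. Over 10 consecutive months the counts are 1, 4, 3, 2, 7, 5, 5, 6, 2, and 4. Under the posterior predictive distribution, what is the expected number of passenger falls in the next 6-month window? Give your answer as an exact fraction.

444/13

Total count: 1 + 4 + 3 + 2 + 7 + 5 + 5 + 6 + 2 + 4 = 39.
Total exposure: 10 months.
The Gamma prior is conjugate for the Poisson rate, so λ | data ~ Gamma(35+39, 3+10) = Gamma(74, 13).
Predictive mean over a 6-month window = T·E[λ|data] = 6·74/13 = 444/13.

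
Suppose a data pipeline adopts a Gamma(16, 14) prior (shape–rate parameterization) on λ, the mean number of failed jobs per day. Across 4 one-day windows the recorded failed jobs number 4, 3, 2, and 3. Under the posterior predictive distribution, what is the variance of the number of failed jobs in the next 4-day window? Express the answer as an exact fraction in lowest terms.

616/81

Total count: 4 + 3 + 2 + 3 = 12.
Total exposure: 4 days.
The Gamma prior is conjugate for the Poisson rate, so λ | data ~ Gamma(16+12, 14+4) = Gamma(28, 18).
The posterior predictive for a window of length T is Negative Binomial with variance T·α'·(β'+T)/β'² = 4·28·22/324 = 616/81.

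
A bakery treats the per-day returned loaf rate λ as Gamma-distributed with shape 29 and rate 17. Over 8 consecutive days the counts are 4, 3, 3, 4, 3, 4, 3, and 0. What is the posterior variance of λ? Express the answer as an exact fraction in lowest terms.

Total count: 4 + 3 + 3 + 4 + 3 + 4 + 3 + 0 = 24.
Total exposure: 8 days.
Conjugate update: add total count to the shape and total exposure to the rate, giving Gamma(53, 25).
Posterior variance = α'/β'² = 53/625.

53/625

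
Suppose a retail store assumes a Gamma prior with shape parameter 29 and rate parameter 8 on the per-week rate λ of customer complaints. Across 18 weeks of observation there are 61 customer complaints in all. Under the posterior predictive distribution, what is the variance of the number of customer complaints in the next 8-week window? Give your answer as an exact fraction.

6120/169

Total count 61 over total exposure 18 weeks.
Gamma(α, β) with Poisson data over total exposure Σt gives posterior Gamma(α+Σx, β+Σt) = Gamma(90, 26).
The posterior predictive for a window of length T is Negative Binomial with variance T·α'·(β'+T)/β'² = 8·90·34/676 = 6120/169.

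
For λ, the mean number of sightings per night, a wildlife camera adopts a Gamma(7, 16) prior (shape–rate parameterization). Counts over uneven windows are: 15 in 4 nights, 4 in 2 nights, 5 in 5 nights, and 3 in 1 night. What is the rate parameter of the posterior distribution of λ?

Total count: 15 + 4 + 5 + 3 = 27.
Total exposure: 4 + 2 + 5 + 1 = 12 nights.
The Gamma prior is conjugate for the Poisson rate, so λ | data ~ Gamma(7+27, 16+12) = Gamma(34, 28).

28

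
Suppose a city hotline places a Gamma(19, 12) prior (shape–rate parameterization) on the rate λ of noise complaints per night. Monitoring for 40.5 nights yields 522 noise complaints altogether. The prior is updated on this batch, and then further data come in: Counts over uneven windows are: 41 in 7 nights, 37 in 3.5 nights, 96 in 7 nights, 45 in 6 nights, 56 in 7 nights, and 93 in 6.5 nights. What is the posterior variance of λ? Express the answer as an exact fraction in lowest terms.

3636/32041

Total count 522 over total exposure 40.5 nights.
After the first batch: Gamma(19 + 522, 12 + 40.5) = Gamma(541, 105/2).
Total count: 41 + 37 + 96 + 45 + 56 + 93 = 368.
Total exposure: 7 + 3.5 + 7 + 6 + 7 + 6.5 = 37 nights.
After the second batch: Gamma(541 + 368, 105/2 + 37) = Gamma(909, 179/2).
Posterior variance = α'/β'² = 909/(32041/4) = 3636/32041.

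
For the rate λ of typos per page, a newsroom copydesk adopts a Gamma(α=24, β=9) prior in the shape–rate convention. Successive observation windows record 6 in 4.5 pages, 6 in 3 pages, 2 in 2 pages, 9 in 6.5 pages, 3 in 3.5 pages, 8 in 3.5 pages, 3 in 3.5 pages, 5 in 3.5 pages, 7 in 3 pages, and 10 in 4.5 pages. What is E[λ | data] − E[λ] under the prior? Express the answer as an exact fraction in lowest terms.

Total count: 6 + 6 + 2 + 9 + 3 + 8 + 3 + 5 + 7 + 10 = 59.
Total exposure: 4.5 + 3 + 2 + 6.5 + 3.5 + 3.5 + 3.5 + 3.5 + 3 + 4.5 = 37.5 pages.
The Gamma prior is conjugate for the Poisson rate, so λ | data ~ Gamma(24+59, 9+37.5) = Gamma(83, 93/2).
Posterior mean = 83/(93/2) = 166/93; prior mean = 24/9 = 8/3. Difference = 166/93 − 8/3 = -82/93.

-82/93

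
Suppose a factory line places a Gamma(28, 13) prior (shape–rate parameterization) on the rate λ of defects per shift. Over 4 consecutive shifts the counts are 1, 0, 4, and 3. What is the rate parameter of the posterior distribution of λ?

Total count: 1 + 0 + 4 + 3 = 8.
Total exposure: 4 shifts.
By Gamma–Poisson conjugacy, the posterior is Gamma(α + Σx, β + Σt) = Gamma(28 + 8, 13 + 4) = Gamma(36, 17).

17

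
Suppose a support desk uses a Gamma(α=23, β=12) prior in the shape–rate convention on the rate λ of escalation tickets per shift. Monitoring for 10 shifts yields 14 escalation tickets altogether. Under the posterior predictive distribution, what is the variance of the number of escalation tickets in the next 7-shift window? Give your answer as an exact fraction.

7511/484

Total count 14 over total exposure 10 shifts.
The Gamma prior is conjugate for the Poisson rate, so λ | data ~ Gamma(23+14, 12+10) = Gamma(37, 22).
The posterior predictive for a window of length T is Negative Binomial with variance T·α'·(β'+T)/β'² = 7·37·29/484 = 7511/484.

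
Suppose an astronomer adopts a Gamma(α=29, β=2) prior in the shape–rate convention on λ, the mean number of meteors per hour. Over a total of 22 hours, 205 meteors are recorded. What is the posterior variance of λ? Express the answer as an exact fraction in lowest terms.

13/32

Total count 205 over total exposure 22 hours.
The Gamma prior is conjugate for the Poisson rate, so λ | data ~ Gamma(29+205, 2+22) = Gamma(234, 24).
Posterior variance = α'/β'² = 234/576 = 13/32.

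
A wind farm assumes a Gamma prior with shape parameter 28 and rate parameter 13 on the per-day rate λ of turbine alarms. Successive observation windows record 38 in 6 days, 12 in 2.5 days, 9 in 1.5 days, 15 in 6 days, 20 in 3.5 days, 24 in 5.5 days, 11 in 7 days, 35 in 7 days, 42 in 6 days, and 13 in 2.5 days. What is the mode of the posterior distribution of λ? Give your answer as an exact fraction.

Total count: 38 + 12 + 9 + 15 + 20 + 24 + 11 + 35 + 42 + 13 = 219.
Total exposure: 6 + 2.5 + 1.5 + 6 + 3.5 + 5.5 + 7 + 7 + 6 + 2.5 = 47.5 days.
The Gamma prior is conjugate for the Poisson rate, so λ | data ~ Gamma(28+219, 13+47.5) = Gamma(247, 121/2).
Posterior mode = (α'−1)/β' = 246/(121/2) = 492/121.

492/121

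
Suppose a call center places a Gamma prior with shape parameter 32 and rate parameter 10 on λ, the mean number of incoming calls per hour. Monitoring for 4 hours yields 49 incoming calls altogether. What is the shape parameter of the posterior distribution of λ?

81

Total count 49 over total exposure 4 hours.
Conjugate update: add total count to the shape and total exposure to the rate, giving Gamma(81, 14).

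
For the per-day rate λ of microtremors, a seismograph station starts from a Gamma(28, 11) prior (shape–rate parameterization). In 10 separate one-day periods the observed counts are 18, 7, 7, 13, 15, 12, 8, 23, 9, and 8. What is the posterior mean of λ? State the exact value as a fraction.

Total count: 18 + 7 + 7 + 13 + 15 + 12 + 8 + 23 + 9 + 8 = 120.
Total exposure: 10 days.
The Gamma prior is conjugate for the Poisson rate, so λ | data ~ Gamma(28+120, 11+10) = Gamma(148, 21).
Posterior mean = α'/β' = 148/21.

148/21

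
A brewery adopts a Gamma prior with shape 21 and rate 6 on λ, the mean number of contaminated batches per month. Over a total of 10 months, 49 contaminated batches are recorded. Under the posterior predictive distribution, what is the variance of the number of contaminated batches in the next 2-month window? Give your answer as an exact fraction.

315/32

Total count 49 over total exposure 10 months.
By Gamma–Poisson conjugacy, the posterior is Gamma(α + Σx, β + Σt) = Gamma(21 + 49, 6 + 10) = Gamma(70, 16).
The posterior predictive for a window of length T is Negative Binomial with variance T·α'·(β'+T)/β'² = 2·70·18/256 = 315/32.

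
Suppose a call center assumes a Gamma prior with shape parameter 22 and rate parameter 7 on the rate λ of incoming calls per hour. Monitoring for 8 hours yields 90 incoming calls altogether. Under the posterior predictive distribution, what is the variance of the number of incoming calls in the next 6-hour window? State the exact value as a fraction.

Total count 90 over total exposure 8 hours.
Posterior: α' = 22 + 90 = 112, β' = 7 + 8 = 15.
The posterior predictive for a window of length T is Negative Binomial with variance T·α'·(β'+T)/β'² = 6·112·21/225 = 1568/25.

1568/25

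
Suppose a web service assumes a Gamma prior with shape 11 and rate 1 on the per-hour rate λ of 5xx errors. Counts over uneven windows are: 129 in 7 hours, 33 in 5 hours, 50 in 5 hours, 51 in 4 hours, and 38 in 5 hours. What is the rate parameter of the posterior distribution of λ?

Total count: 129 + 33 + 50 + 51 + 38 = 301.
Total exposure: 7 + 5 + 5 + 4 + 5 = 26 hours.
Gamma(α, β) with Poisson data over total exposure Σt gives posterior Gamma(α+Σx, β+Σt) = Gamma(312, 27).

27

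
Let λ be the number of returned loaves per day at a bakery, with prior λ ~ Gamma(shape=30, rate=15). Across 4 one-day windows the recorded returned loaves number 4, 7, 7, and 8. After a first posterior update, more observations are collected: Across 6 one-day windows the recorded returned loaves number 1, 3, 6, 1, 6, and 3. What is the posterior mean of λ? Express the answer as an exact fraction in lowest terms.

Total count: 4 + 7 + 7 + 8 = 26.
Total exposure: 4 days.
After the first batch: Gamma(30 + 26, 15 + 4) = Gamma(56, 19).
Total count: 1 + 3 + 6 + 1 + 6 + 3 = 20.
Total exposure: 6 days.
After the second batch: Gamma(56 + 20, 19 + 6) = Gamma(76, 25).
Posterior mean = α'/β' = 76/25.

76/25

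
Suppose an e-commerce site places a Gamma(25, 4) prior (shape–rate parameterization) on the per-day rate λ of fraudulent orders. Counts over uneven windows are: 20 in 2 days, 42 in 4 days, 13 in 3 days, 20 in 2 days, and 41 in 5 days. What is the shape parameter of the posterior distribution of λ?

Total count: 20 + 42 + 13 + 20 + 41 = 136.
Total exposure: 2 + 4 + 3 + 2 + 5 = 16 days.
Gamma(α, β) with Poisson data over total exposure Σt gives posterior Gamma(α+Σx, β+Σt) = Gamma(161, 20).

161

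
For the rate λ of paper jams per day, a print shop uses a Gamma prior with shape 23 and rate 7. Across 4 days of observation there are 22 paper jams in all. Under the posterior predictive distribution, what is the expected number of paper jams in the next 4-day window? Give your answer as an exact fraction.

180/11

Total count 22 over total exposure 4 days.
Gamma(α, β) with Poisson data over total exposure Σt gives posterior Gamma(α+Σx, β+Σt) = Gamma(45, 11).
Predictive mean over a 4-day window = T·E[λ|data] = 4·45/11 = 180/11.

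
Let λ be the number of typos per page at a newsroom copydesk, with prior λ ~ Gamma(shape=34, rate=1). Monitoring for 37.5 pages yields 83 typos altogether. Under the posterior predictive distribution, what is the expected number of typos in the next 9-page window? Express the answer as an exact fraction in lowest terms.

2106/77

Total count 83 over total exposure 37.5 pages.
Conjugate update: add total count to the shape and total exposure to the rate, giving Gamma(117, 77/2).
Predictive mean over a 9-page window = T·E[λ|data] = 9·117/(77/2) = 2106/77.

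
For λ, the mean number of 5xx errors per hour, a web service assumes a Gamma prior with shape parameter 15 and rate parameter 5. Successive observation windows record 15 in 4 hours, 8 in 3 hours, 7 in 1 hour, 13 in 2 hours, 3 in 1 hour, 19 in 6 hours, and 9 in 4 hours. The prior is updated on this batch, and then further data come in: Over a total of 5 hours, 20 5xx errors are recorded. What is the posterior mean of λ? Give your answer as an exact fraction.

109/31

Total count: 15 + 8 + 7 + 13 + 3 + 19 + 9 = 74.
Total exposure: 4 + 3 + 1 + 2 + 1 + 6 + 4 = 21 hours.
After the first batch: Gamma(15 + 74, 5 + 21) = Gamma(89, 26).
Total count 20 over total exposure 5 hours.
After the second batch: Gamma(89 + 20, 26 + 5) = Gamma(109, 31).
Posterior mean = α'/β' = 109/31.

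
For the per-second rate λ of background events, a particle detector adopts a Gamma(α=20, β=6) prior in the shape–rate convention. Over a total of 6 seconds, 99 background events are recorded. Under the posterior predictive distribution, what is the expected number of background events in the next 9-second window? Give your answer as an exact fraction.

Total count 99 over total exposure 6 seconds.
Posterior: α' = 20 + 99 = 119, β' = 6 + 6 = 12.
Predictive mean over a 9-second window = T·E[λ|data] = 9·119/12 = 357/4.

357/4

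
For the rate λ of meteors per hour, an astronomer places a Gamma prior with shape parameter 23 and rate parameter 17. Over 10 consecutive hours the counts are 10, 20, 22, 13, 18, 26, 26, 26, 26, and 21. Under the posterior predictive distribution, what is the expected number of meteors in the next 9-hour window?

Total count: 10 + 20 + 22 + 13 + 18 + 26 + 26 + 26 + 26 + 21 = 208.
Total exposure: 10 hours.
The Gamma prior is conjugate for the Poisson rate, so λ | data ~ Gamma(23+208, 17+10) = Gamma(231, 27).
Predictive mean over a 9-hour window = T·E[λ|data] = 9·231/27 = 77.

77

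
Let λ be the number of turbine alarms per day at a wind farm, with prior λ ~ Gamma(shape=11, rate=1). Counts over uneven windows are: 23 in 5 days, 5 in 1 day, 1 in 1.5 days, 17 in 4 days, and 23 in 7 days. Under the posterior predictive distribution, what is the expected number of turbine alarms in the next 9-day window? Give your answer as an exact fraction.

480/13

Total count: 23 + 5 + 1 + 17 + 23 = 69.
Total exposure: 5 + 1 + 1.5 + 4 + 7 = 18.5 days.
The Gamma prior is conjugate for the Poisson rate, so λ | data ~ Gamma(11+69, 1+18.5) = Gamma(80, 39/2).
Predictive mean over a 9-day window = T·E[λ|data] = 9·80/(39/2) = 480/13.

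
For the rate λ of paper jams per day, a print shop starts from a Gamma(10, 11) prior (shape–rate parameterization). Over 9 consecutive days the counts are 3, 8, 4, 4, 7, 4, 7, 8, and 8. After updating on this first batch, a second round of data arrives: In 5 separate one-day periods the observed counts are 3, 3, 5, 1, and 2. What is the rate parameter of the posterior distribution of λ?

25

Total count: 3 + 8 + 4 + 4 + 7 + 4 + 7 + 8 + 8 = 53.
Total exposure: 9 days.
After the first batch: Gamma(10 + 53, 11 + 9) = Gamma(63, 20).
Total count: 3 + 3 + 5 + 1 + 2 = 14.
Total exposure: 5 days.
After the second batch: Gamma(63 + 14, 20 + 5) = Gamma(77, 25).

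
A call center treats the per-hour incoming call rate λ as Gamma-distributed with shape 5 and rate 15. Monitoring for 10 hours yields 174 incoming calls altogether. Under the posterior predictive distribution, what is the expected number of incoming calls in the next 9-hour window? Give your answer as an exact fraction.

Total count 174 over total exposure 10 hours.
The Gamma prior is conjugate for the Poisson rate, so λ | data ~ Gamma(5+174, 15+10) = Gamma(179, 25).
Predictive mean over a 9-hour window = T·E[λ|data] = 9·179/25 = 1611/25.

1611/25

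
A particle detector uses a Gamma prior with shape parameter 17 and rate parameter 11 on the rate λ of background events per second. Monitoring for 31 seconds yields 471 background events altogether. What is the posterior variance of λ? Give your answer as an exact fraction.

122/441

Total count 471 over total exposure 31 seconds.
Posterior: α' = 17 + 471 = 488, β' = 11 + 31 = 42.
Posterior variance = α'/β'² = 488/1764 = 122/441.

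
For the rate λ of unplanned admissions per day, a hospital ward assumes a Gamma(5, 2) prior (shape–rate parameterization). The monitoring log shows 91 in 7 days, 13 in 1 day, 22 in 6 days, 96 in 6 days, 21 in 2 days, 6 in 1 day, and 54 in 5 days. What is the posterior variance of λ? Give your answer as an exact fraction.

Total count: 91 + 13 + 22 + 96 + 21 + 6 + 54 = 303.
Total exposure: 7 + 1 + 6 + 6 + 2 + 1 + 5 = 28 days.
By Gamma–Poisson conjugacy, the posterior is Gamma(α + Σx, β + Σt) = Gamma(5 + 303, 2 + 28) = Gamma(308, 30).
Posterior variance = α'/β'² = 308/900 = 77/225.

77/225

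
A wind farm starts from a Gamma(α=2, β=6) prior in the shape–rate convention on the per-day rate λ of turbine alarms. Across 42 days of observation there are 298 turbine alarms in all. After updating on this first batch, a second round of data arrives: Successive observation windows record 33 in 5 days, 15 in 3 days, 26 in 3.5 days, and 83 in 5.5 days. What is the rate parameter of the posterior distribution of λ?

Total count 298 over total exposure 42 days.
After the first batch: Gamma(2 + 298, 6 + 42) = Gamma(300, 48).
Total count: 33 + 15 + 26 + 83 = 157.
Total exposure: 5 + 3 + 3.5 + 5.5 = 17 days.
After the second batch: Gamma(300 + 157, 48 + 17) = Gamma(457, 65).

65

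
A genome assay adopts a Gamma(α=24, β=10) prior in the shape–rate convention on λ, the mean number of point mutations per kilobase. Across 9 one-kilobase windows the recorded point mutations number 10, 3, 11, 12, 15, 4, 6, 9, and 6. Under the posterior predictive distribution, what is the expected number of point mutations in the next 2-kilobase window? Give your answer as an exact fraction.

Total count: 10 + 3 + 11 + 12 + 15 + 4 + 6 + 9 + 6 = 76.
Total exposure: 9 kilobases.
Gamma(α, β) with Poisson data over total exposure Σt gives posterior Gamma(α+Σx, β+Σt) = Gamma(100, 19).
Predictive mean over a 2-kilobase window = T·E[λ|data] = 2·100/19 = 200/19.

200/19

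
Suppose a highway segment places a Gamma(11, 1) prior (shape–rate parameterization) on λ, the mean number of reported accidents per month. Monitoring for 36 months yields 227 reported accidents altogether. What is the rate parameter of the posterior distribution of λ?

37

Total count 227 over total exposure 36 months.
Conjugate update: add total count to the shape and total exposure to the rate, giving Gamma(238, 37).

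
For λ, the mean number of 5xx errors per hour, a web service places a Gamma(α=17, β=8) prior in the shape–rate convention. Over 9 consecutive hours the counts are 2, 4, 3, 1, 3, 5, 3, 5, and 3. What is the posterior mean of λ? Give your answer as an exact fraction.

Total count: 2 + 4 + 3 + 1 + 3 + 5 + 3 + 5 + 3 = 29.
Total exposure: 9 hours.
The Gamma prior is conjugate for the Poisson rate, so λ | data ~ Gamma(17+29, 8+9) = Gamma(46, 17).
Posterior mean = α'/β' = 46/17.

46/17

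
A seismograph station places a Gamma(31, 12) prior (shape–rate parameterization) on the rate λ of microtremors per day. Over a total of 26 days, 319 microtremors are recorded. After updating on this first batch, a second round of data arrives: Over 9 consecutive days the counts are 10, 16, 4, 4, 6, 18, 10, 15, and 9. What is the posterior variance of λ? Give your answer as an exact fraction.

442/2209

Total count 319 over total exposure 26 days.
After the first batch: Gamma(31 + 319, 12 + 26) = Gamma(350, 38).
Total count: 10 + 16 + 4 + 4 + 6 + 18 + 10 + 15 + 9 = 92.
Total exposure: 9 days.
After the second batch: Gamma(350 + 92, 38 + 9) = Gamma(442, 47).
Posterior variance = α'/β'² = 442/2209.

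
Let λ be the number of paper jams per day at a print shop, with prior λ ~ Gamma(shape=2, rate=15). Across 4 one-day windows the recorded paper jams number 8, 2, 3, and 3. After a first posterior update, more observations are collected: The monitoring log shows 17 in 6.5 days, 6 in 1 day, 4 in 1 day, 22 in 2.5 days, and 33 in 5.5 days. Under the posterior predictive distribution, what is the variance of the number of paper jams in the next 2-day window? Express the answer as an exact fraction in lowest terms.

30000/5041

Total count: 8 + 2 + 3 + 3 = 16.
Total exposure: 4 days.
After the first batch: Gamma(2 + 16, 15 + 4) = Gamma(18, 19).
Total count: 17 + 6 + 4 + 22 + 33 = 82.
Total exposure: 6.5 + 1 + 1 + 2.5 + 5.5 = 16.5 days.
After the second batch: Gamma(18 + 82, 19 + 16.5) = Gamma(100, 71/2).
The posterior predictive for a window of length T is Negative Binomial with variance T·α'·(β'+T)/β'² = 2·100·(75/2)/(5041/4) = 30000/5041.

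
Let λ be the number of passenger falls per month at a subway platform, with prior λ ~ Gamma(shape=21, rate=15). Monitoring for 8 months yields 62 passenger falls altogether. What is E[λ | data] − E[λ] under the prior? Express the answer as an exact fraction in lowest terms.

Total count 62 over total exposure 8 months.
Posterior: α' = 21 + 62 = 83, β' = 15 + 8 = 23.
Posterior mean = 83/23 = 83/23; prior mean = 21/15 = 7/5. Difference = 83/23 − 7/5 = 254/115.

254/115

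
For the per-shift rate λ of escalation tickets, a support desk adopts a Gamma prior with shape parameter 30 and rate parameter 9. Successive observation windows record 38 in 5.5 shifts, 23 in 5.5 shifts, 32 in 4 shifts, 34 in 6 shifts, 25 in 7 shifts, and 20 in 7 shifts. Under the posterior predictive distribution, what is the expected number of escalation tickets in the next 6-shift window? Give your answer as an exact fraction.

303/11

Total count: 38 + 23 + 32 + 34 + 25 + 20 = 172.
Total exposure: 5.5 + 5.5 + 4 + 6 + 7 + 7 = 35 shifts.
By Gamma–Poisson conjugacy, the posterior is Gamma(α + Σx, β + Σt) = Gamma(30 + 172, 9 + 35) = Gamma(202, 44).
Predictive mean over a 6-shift window = T·E[λ|data] = 6·202/44 = 303/11.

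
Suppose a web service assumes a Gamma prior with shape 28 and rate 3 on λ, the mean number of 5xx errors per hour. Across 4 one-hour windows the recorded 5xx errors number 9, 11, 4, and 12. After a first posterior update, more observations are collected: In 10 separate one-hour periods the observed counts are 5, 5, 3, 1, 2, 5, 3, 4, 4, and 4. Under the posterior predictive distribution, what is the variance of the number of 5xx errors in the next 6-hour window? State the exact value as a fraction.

13800/289

Total count: 9 + 11 + 4 + 12 = 36.
Total exposure: 4 hours.
After the first batch: Gamma(28 + 36, 3 + 4) = Gamma(64, 7).
Total count: 5 + 5 + 3 + 1 + 2 + 5 + 3 + 4 + 4 + 4 = 36.
Total exposure: 10 hours.
After the second batch: Gamma(64 + 36, 7 + 10) = Gamma(100, 17).
The posterior predictive for a window of length T is Negative Binomial with variance T·α'·(β'+T)/β'² = 6·100·23/289 = 13800/289.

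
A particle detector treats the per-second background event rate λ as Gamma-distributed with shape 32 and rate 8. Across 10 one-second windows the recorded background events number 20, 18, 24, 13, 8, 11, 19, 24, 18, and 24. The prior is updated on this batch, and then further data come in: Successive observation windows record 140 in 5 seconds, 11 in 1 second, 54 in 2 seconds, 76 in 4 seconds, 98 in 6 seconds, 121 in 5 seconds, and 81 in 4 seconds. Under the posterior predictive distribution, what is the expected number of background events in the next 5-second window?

88

Total count: 20 + 18 + 24 + 13 + 8 + 11 + 19 + 24 + 18 + 24 = 179.
Total exposure: 10 seconds.
After the first batch: Gamma(32 + 179, 8 + 10) = Gamma(211, 18).
Total count: 140 + 11 + 54 + 76 + 98 + 121 + 81 = 581.
Total exposure: 5 + 1 + 2 + 4 + 6 + 5 + 4 = 27 seconds.
After the second batch: Gamma(211 + 581, 18 + 27) = Gamma(792, 45).
Predictive mean over a 5-second window = T·E[λ|data] = 5·792/45 = 88.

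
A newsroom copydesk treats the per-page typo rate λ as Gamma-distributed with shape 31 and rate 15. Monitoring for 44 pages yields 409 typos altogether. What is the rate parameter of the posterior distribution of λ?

Total count 409 over total exposure 44 pages.
The Gamma prior is conjugate for the Poisson rate, so λ | data ~ Gamma(31+409, 15+44) = Gamma(440, 59).

59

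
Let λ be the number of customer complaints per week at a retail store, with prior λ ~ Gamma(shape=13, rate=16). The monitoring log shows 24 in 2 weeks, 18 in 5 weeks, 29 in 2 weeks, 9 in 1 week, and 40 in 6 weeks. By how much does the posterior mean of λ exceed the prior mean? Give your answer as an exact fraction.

Total count: 24 + 18 + 29 + 9 + 40 = 120.
Total exposure: 2 + 5 + 2 + 1 + 6 = 16 weeks.
By Gamma–Poisson conjugacy, the posterior is Gamma(α + Σx, β + Σt) = Gamma(13 + 120, 16 + 16) = Gamma(133, 32).
Posterior mean = 133/32 = 133/32; prior mean = 13/16 = 13/16. Difference = 133/32 − 13/16 = 107/32.

107/32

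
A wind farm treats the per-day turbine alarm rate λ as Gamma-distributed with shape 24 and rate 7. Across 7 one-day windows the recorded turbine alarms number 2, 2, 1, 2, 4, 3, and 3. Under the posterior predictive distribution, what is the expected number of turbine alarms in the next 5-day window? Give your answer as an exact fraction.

205/14

Total count: 2 + 2 + 1 + 2 + 4 + 3 + 3 = 17.
Total exposure: 7 days.
Posterior: α' = 24 + 17 = 41, β' = 7 + 7 = 14.
Predictive mean over a 5-day window = T·E[λ|data] = 5·41/14 = 205/14.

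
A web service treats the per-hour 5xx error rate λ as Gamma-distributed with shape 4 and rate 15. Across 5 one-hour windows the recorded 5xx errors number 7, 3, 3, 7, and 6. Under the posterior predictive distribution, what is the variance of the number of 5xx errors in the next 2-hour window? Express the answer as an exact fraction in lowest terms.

Total count: 7 + 3 + 3 + 7 + 6 = 26.
Total exposure: 5 hours.
Posterior: α' = 4 + 26 = 30, β' = 15 + 5 = 20.
The posterior predictive for a window of length T is Negative Binomial with variance T·α'·(β'+T)/β'² = 2·30·22/400 = 33/10.

33/10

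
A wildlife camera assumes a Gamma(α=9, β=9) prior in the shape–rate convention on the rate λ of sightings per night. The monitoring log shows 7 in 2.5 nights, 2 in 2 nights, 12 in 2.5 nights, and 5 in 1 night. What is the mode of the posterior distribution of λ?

2

Total count: 7 + 2 + 12 + 5 = 26.
Total exposure: 2.5 + 2 + 2.5 + 1 = 8 nights.
Gamma(α, β) with Poisson data over total exposure Σt gives posterior Gamma(α+Σx, β+Σt) = Gamma(35, 17).
Posterior mode = (α'−1)/β' = 34/17 = 2.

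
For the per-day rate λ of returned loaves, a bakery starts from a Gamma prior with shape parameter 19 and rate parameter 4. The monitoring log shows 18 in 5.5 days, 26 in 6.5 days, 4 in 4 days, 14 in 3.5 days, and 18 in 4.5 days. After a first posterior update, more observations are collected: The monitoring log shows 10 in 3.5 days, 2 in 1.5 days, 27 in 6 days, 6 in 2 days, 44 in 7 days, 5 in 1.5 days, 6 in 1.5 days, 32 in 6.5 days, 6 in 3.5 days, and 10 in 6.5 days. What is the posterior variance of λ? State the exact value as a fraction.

988/18225

Total count: 18 + 26 + 4 + 14 + 18 = 80.
Total exposure: 5.5 + 6.5 + 4 + 3.5 + 4.5 = 24 days.
After the first batch: Gamma(19 + 80, 4 + 24) = Gamma(99, 28).
Total count: 10 + 2 + 27 + 6 + 44 + 5 + 6 + 32 + 6 + 10 = 148.
Total exposure: 3.5 + 1.5 + 6 + 2 + 7 + 1.5 + 1.5 + 6.5 + 3.5 + 6.5 = 39.5 days.
After the second batch: Gamma(99 + 148, 28 + 39.5) = Gamma(247, 135/2).
Posterior variance = α'/β'² = 247/(18225/4) = 988/18225.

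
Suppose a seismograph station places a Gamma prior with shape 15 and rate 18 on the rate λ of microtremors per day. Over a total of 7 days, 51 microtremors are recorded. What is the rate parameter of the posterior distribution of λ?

25

Total count 51 over total exposure 7 days.
The Gamma prior is conjugate for the Poisson rate, so λ | data ~ Gamma(15+51, 18+7) = Gamma(66, 25).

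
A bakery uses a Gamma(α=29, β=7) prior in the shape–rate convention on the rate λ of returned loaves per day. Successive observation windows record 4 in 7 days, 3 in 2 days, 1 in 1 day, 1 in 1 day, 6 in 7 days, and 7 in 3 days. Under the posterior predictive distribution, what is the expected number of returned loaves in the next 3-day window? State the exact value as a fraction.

Total count: 4 + 3 + 1 + 1 + 6 + 7 = 22.
Total exposure: 7 + 2 + 1 + 1 + 7 + 3 = 21 days.
Conjugate update: add total count to the shape and total exposure to the rate, giving Gamma(51, 28).
Predictive mean over a 3-day window = T·E[λ|data] = 3·51/28 = 153/28.

153/28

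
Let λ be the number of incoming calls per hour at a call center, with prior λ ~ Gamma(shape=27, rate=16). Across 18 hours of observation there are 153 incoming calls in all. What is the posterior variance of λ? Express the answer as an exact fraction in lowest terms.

Total count 153 over total exposure 18 hours.
Conjugate update: add total count to the shape and total exposure to the rate, giving Gamma(180, 34).
Posterior variance = α'/β'² = 180/1156 = 45/289.

45/289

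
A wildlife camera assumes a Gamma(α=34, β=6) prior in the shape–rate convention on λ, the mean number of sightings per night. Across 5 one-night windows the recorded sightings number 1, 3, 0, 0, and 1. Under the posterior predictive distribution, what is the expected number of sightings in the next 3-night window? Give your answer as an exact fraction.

Total count: 1 + 3 + 0 + 0 + 1 = 5.
Total exposure: 5 nights.
Posterior: α' = 34 + 5 = 39, β' = 6 + 5 = 11.
Predictive mean over a 3-night window = T·E[λ|data] = 3·39/11 = 117/11.

117/11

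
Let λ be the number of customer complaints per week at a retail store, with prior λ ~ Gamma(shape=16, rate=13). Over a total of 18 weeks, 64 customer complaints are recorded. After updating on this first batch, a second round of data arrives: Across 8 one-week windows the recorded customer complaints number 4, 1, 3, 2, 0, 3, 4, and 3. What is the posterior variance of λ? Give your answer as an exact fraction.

Total count 64 over total exposure 18 weeks.
After the first batch: Gamma(16 + 64, 13 + 18) = Gamma(80, 31).
Total count: 4 + 1 + 3 + 2 + 0 + 3 + 4 + 3 = 20.
Total exposure: 8 weeks.
After the second batch: Gamma(80 + 20, 31 + 8) = Gamma(100, 39).
Posterior variance = α'/β'² = 100/1521.

100/1521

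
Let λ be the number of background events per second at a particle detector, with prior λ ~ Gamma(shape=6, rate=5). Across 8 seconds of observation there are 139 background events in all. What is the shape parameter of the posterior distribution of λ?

Total count 139 over total exposure 8 seconds.
Posterior: α' = 6 + 139 = 145, β' = 5 + 8 = 13.

145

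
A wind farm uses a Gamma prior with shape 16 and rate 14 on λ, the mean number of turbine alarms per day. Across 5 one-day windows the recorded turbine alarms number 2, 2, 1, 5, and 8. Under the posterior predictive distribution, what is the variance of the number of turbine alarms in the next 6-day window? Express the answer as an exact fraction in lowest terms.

5100/361

Total count: 2 + 2 + 1 + 5 + 8 = 18.
Total exposure: 5 days.
By Gamma–Poisson conjugacy, the posterior is Gamma(α + Σx, β + Σt) = Gamma(16 + 18, 14 + 5) = Gamma(34, 19).
The posterior predictive for a window of length T is Negative Binomial with variance T·α'·(β'+T)/β'² = 6·34·25/361 = 5100/361.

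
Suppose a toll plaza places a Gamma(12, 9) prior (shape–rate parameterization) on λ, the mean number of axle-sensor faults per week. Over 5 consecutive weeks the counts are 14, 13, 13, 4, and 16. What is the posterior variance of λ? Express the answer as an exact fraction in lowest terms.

18/49

Total count: 14 + 13 + 13 + 4 + 16 = 60.
Total exposure: 5 weeks.
The Gamma prior is conjugate for the Poisson rate, so λ | data ~ Gamma(12+60, 9+5) = Gamma(72, 14).
Posterior variance = α'/β'² = 72/196 = 18/49.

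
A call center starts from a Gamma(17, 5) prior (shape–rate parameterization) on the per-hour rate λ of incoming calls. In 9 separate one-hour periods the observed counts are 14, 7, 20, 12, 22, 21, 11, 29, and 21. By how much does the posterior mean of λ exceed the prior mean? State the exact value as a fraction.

Total count: 14 + 7 + 20 + 12 + 22 + 21 + 11 + 29 + 21 = 157.
Total exposure: 9 hours.
Conjugate update: add total count to the shape and total exposure to the rate, giving Gamma(174, 14).
Posterior mean = 174/14 = 87/7; prior mean = 17/5 = 17/5. Difference = 87/7 − 17/5 = 316/35.

316/35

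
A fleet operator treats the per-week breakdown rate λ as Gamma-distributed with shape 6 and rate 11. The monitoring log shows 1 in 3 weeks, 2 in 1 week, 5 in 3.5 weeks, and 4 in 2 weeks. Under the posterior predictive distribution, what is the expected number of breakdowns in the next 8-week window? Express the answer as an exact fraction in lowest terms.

288/41

Total count: 1 + 2 + 5 + 4 = 12.
Total exposure: 3 + 1 + 3.5 + 2 = 9.5 weeks.
By Gamma–Poisson conjugacy, the posterior is Gamma(α + Σx, β + Σt) = Gamma(6 + 12, 11 + 9.5) = Gamma(18, 41/2).
Predictive mean over an 8-week window = T·E[λ|data] = 8·18/(41/2) = 288/41.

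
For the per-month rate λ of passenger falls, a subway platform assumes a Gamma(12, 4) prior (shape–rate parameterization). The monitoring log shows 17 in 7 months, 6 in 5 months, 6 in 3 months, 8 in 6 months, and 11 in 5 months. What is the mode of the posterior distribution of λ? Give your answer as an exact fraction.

Total count: 17 + 6 + 6 + 8 + 11 = 48.
Total exposure: 7 + 5 + 3 + 6 + 5 = 26 months.
By Gamma–Poisson conjugacy, the posterior is Gamma(α + Σx, β + Σt) = Gamma(12 + 48, 4 + 26) = Gamma(60, 30).
Posterior mode = (α'−1)/β' = 59/30.

59/30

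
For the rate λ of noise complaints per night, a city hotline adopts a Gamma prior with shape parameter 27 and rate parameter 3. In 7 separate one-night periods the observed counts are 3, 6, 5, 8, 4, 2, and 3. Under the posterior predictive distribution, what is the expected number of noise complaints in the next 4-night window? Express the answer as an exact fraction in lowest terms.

116/5

Total count: 3 + 6 + 5 + 8 + 4 + 2 + 3 = 31.
Total exposure: 7 nights.
The Gamma prior is conjugate for the Poisson rate, so λ | data ~ Gamma(27+31, 3+7) = Gamma(58, 10).
Predictive mean over a 4-night window = T·E[λ|data] = 4·58/10 = 116/5.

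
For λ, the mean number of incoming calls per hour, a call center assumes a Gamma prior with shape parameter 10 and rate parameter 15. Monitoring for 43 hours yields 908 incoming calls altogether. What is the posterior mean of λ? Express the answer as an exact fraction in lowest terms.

Total count 908 over total exposure 43 hours.
Conjugate update: add total count to the shape and total exposure to the rate, giving Gamma(918, 58).
Posterior mean = α'/β' = 918/58 = 459/29.

459/29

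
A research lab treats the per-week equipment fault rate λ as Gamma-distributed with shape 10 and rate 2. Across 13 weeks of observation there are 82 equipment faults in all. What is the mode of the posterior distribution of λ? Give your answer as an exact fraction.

Total count 82 over total exposure 13 weeks.
Gamma(α, β) with Poisson data over total exposure Σt gives posterior Gamma(α+Σx, β+Σt) = Gamma(92, 15).
Posterior mode = (α'−1)/β' = 91/15.

91/15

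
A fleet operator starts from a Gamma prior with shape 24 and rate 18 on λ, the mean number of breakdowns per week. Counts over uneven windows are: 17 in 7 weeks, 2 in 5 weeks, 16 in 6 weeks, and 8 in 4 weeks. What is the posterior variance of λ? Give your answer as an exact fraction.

67/1600

Total count: 17 + 2 + 16 + 8 = 43.
Total exposure: 7 + 5 + 6 + 4 = 22 weeks.
By Gamma–Poisson conjugacy, the posterior is Gamma(α + Σx, β + Σt) = Gamma(24 + 43, 18 + 22) = Gamma(67, 40).
Posterior variance = α'/β'² = 67/1600.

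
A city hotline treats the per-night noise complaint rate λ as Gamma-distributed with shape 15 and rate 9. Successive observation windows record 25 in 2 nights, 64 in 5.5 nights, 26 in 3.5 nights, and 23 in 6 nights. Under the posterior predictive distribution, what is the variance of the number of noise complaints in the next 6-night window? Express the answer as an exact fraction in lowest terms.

7344/169

Total count: 25 + 64 + 26 + 23 = 138.
Total exposure: 2 + 5.5 + 3.5 + 6 = 17 nights.
Conjugate update: add total count to the shape and total exposure to the rate, giving Gamma(153, 26).
The posterior predictive for a window of length T is Negative Binomial with variance T·α'·(β'+T)/β'² = 6·153·32/676 = 7344/169.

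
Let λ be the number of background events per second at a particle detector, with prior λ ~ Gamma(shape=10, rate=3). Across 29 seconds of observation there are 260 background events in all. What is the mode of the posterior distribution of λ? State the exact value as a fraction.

Total count 260 over total exposure 29 seconds.
Gamma(α, β) with Poisson data over total exposure Σt gives posterior Gamma(α+Σx, β+Σt) = Gamma(270, 32).
Posterior mode = (α'−1)/β' = 269/32.

269/32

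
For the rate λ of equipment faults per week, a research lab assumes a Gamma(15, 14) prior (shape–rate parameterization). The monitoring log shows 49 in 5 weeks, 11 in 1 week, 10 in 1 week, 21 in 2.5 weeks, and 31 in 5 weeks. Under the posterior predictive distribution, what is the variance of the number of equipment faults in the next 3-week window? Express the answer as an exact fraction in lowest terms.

Total count: 49 + 11 + 10 + 21 + 31 = 122.
Total exposure: 5 + 1 + 1 + 2.5 + 5 = 14.5 weeks.
Gamma(α, β) with Poisson data over total exposure Σt gives posterior Gamma(α+Σx, β+Σt) = Gamma(137, 57/2).
The posterior predictive for a window of length T is Negative Binomial with variance T·α'·(β'+T)/β'² = 3·137·(63/2)/(3249/4) = 5754/361.

5754/361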